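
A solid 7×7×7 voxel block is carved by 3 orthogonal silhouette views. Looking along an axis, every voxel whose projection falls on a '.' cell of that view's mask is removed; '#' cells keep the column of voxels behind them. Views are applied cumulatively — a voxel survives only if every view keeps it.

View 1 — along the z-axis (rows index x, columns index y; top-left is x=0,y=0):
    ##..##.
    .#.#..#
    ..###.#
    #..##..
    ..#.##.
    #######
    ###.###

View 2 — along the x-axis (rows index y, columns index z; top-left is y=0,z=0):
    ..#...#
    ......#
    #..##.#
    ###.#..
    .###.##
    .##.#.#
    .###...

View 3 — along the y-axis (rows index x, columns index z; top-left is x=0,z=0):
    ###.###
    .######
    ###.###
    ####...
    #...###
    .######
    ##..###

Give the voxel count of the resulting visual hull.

before carving: 343 voxels (7×7×7)
after view 1 [z-axis, 30 of 49 cells solid] → remaining = 210
after view 2 [x-axis, 23 of 49 cells solid] → remaining = 102
after view 3 [y-axis, 37 of 49 cells solid] → remaining = 78

voxel count = 78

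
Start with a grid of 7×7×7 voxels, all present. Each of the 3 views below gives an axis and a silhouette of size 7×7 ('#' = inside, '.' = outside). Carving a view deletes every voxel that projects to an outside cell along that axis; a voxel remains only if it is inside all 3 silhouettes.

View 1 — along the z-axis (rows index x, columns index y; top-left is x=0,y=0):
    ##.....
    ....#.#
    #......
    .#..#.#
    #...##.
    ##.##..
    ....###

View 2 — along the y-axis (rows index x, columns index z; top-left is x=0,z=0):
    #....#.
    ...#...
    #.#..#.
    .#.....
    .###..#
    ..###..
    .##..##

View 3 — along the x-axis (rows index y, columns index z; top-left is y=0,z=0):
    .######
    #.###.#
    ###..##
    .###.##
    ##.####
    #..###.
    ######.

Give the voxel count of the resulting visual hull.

initial block: 7^3 = 343
  1. axis=2 (XY plane), |mask|=18  ⇒  voxels=126
  2. axis=1 (XZ plane), |mask|=18  ⇒  voxels=48
  3. axis=0 (YZ plane), |mask|=37  ⇒  voxels=33

|visual hull| = 33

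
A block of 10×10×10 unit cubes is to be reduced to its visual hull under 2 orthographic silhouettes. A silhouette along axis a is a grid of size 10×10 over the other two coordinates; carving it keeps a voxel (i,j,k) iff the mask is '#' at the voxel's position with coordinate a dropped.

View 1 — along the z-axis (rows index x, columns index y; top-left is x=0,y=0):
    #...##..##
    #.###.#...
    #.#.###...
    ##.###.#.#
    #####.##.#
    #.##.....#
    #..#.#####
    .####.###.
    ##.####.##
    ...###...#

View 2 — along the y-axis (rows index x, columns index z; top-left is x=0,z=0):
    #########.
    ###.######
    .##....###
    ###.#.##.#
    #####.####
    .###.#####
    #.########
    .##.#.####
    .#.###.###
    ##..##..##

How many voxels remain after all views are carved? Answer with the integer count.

full grid |V| = 1000
  1. axis=2 (XY plane), |mask|=60  ⇒  voxels=600
  2. axis=1 (XZ plane), |mask|=76  ⇒  voxels=460

voxel count = 460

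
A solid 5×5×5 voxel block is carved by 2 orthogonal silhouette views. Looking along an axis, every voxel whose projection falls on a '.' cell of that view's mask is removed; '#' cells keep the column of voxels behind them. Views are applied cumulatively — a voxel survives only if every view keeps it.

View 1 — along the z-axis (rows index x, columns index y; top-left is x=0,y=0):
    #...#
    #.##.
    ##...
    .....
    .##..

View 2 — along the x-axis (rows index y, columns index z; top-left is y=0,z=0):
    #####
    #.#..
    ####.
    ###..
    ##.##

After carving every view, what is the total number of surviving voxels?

remaining voxels: 34

before carving: 125 voxels (5×5×5)
carve view 1 (along z, XY-mask fill 9/25): 45 voxels remain
carve view 2 (along x, YZ-mask fill 18/25): 34 voxels remain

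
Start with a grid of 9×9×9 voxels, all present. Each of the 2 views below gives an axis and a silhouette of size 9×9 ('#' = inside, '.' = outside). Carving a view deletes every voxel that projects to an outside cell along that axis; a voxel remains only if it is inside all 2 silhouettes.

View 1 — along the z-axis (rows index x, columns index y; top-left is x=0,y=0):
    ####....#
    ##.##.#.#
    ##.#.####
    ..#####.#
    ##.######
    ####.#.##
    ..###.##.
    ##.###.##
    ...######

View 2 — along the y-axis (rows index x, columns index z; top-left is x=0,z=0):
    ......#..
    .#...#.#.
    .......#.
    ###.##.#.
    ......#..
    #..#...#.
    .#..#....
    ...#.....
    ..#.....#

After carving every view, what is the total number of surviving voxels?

full grid |V| = 729
  1. axis=2 (XY plane), |mask|=57  ⇒  voxels=513
  2. axis=1 (XZ plane), |mask|=20  ⇒  voxels=124

voxel count = 124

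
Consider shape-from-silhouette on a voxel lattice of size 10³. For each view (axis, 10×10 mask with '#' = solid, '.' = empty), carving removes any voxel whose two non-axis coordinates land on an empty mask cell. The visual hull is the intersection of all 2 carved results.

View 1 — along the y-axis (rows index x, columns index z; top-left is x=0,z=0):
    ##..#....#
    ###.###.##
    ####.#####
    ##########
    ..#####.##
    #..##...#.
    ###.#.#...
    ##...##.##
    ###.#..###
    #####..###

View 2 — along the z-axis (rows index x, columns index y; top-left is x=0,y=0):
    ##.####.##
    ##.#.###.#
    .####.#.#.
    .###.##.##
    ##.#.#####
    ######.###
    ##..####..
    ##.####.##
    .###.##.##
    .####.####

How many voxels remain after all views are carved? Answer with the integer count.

start: 10×10×10 = 1000 voxels
carve view 1 (along y, XZ-mask fill 68/100): 680 voxels remain
carve view 2 (along z, XY-mask fill 74/100): 495 voxels remain

voxel count = 495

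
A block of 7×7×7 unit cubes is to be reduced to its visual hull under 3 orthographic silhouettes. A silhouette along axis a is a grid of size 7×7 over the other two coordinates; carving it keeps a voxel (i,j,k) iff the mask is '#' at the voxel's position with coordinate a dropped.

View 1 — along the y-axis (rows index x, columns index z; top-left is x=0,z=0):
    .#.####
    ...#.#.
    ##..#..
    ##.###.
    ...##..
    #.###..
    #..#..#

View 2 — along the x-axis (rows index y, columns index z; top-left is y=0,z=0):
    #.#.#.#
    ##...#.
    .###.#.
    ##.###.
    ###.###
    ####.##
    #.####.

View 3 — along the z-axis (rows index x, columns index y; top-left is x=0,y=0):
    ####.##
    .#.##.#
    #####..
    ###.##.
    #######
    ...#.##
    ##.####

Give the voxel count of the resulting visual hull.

start: 7×7×7 = 343 voxels
  1. axis=1 (XZ plane), |mask|=24  ⇒  voxels=168
  2. axis=0 (YZ plane), |mask|=33  ⇒  voxels=112
  3. axis=2 (XY plane), |mask|=36  ⇒  voxels=81

|visual hull| = 81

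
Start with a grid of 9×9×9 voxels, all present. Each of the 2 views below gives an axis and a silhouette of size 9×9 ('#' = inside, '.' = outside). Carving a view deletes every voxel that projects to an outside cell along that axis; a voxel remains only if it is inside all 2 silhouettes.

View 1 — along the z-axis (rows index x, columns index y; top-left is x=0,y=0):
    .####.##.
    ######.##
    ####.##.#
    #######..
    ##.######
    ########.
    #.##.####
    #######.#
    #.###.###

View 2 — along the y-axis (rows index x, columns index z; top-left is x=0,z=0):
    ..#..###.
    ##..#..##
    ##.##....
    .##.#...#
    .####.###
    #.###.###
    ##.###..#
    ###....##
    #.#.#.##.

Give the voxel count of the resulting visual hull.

full grid |V| = 729
carve view 1 (along z, XY-mask fill 66/81): 594 voxels remain
carve view 2 (along y, XZ-mask fill 47/81): 349 voxels remain

voxel count = 349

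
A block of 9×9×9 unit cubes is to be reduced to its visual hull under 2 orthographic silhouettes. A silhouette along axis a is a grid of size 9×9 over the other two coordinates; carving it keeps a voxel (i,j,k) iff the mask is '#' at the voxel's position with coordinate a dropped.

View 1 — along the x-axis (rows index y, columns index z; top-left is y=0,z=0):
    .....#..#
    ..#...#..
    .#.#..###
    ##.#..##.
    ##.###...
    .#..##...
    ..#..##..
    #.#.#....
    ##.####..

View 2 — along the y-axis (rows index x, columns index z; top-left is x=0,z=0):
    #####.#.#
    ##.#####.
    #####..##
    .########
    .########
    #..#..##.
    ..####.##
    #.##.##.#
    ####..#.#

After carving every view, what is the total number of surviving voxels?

full grid |V| = 729
carve view 1 (along x, YZ-mask fill 34/81): 306 voxels remain
carve view 2 (along y, XZ-mask fill 59/81): 221 voxels remain

remaining voxels: 221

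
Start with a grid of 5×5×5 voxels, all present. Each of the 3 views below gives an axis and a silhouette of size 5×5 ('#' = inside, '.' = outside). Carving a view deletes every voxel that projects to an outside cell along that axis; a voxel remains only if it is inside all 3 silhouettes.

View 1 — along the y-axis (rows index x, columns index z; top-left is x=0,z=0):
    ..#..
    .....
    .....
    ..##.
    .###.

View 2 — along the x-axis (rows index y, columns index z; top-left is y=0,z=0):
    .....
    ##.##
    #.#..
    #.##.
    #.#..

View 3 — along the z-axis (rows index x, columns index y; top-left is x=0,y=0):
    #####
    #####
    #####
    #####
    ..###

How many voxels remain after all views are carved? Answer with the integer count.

initial block: 5^3 = 125
step 1: project along y, AND mask (6/25) → |grid| = 30
step 2: project along x, AND mask (11/25) → |grid| = 14
step 3: project along z, AND mask (23/25) → |grid| = 12

voxel count = 12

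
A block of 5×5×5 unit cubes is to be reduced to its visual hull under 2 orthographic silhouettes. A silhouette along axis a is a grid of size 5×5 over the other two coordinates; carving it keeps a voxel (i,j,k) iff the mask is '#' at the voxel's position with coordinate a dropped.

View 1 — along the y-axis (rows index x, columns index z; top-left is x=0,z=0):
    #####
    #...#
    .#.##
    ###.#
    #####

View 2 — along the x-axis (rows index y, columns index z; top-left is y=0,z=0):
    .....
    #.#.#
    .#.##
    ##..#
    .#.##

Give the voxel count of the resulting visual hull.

remaining voxels: 49

initial block: 5^3 = 125
carve view 1 (along y, XZ-mask fill 19/25): 95 voxels remain
carve view 2 (along x, YZ-mask fill 12/25): 49 voxels remain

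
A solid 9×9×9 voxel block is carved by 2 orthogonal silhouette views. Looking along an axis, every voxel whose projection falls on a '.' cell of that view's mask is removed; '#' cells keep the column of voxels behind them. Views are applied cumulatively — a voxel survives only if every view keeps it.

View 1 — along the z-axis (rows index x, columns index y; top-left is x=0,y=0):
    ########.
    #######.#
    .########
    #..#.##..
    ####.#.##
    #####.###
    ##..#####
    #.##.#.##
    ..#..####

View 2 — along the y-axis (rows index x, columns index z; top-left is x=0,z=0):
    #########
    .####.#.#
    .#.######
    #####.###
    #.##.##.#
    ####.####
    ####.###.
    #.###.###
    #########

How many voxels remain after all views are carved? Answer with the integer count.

|visual hull| = 450

initial block: 9^3 = 729
step 1: project along z, AND mask (61/81) → |grid| = 549
step 2: project along y, AND mask (67/81) → |grid| = 450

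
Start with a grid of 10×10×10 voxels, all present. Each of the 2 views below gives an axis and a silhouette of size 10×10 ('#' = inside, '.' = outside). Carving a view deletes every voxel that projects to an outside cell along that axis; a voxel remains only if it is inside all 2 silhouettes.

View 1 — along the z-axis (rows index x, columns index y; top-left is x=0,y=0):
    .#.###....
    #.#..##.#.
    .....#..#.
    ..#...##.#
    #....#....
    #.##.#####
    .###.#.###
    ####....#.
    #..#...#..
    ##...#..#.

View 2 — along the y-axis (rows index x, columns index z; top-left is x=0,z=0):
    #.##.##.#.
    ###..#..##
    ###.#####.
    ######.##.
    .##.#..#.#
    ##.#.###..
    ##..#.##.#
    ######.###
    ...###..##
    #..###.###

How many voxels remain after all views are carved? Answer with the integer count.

290 voxels

full grid |V| = 1000
[1] z-view keeps 44 columns → grid now 440
[2] y-view keeps 66 columns → grid now 290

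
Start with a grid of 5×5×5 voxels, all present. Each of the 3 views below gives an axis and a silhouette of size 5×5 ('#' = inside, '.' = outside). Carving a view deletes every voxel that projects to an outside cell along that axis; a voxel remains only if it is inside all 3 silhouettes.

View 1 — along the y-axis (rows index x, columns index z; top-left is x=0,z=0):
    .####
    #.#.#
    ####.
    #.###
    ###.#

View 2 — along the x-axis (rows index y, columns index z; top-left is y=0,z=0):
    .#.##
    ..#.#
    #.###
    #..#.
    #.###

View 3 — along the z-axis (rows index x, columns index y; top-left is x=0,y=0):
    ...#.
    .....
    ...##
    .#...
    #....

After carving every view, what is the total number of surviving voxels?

start: 5×5×5 = 125 voxels
step 1: project along y, AND mask (19/25) → |grid| = 95
step 2: project along x, AND mask (15/25) → |grid| = 58
step 3: project along z, AND mask (5/25) → |grid| = 10

remaining voxels: 10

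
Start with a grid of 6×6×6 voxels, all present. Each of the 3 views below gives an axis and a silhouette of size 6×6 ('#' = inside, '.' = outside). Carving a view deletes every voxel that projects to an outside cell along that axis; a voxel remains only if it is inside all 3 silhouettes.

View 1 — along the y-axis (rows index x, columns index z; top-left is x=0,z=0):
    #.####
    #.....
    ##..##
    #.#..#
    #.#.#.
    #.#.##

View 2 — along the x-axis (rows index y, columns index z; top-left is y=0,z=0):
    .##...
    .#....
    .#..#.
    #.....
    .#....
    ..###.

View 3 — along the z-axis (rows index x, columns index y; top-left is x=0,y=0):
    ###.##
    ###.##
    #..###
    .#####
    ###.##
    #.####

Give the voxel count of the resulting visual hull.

start: 6×6×6 = 216 voxels
  1. axis=1 (XZ plane), |mask|=20  ⇒  voxels=120
  2. axis=0 (YZ plane), |mask|=10  ⇒  voxels=27
  3. axis=2 (XY plane), |mask|=29  ⇒  voxels=20

20 voxels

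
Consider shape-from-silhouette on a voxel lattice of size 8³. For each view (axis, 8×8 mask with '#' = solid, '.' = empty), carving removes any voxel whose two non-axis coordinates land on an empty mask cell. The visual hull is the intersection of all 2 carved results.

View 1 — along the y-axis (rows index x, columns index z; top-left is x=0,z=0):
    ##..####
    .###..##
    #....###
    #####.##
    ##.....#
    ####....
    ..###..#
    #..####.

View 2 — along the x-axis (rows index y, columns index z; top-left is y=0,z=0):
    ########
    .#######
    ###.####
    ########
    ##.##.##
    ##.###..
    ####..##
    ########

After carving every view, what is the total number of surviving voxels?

full grid |V| = 512
[1] y-view keeps 38 columns → grid now 304
[2] x-view keeps 55 columns → grid now 264

|visual hull| = 264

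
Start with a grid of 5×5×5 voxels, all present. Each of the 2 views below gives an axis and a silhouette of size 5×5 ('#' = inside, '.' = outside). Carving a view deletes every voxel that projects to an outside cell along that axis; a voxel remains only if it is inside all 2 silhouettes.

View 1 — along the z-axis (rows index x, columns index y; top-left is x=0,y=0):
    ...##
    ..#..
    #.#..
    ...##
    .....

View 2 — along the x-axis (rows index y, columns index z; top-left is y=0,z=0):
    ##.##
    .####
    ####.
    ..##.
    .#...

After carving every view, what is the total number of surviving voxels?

remaining voxels: 18

before carving: 125 voxels (5×5×5)
step 1: project along z, AND mask (7/25) → |grid| = 35
step 2: project along x, AND mask (15/25) → |grid| = 18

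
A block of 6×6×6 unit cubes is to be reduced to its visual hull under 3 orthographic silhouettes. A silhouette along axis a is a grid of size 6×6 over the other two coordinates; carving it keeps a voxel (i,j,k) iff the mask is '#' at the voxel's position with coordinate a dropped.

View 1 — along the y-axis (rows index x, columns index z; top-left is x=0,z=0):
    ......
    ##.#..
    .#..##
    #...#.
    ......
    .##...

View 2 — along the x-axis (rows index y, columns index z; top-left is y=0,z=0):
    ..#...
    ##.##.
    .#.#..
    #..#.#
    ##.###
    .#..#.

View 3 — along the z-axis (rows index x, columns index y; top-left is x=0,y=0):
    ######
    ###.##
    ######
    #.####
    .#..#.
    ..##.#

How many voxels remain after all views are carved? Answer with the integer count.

|visual hull| = 24

initial block: 6^3 = 216
after view 1 [y-axis, 10 of 36 cells solid] → remaining = 60
after view 2 [x-axis, 17 of 36 cells solid] → remaining = 31
after view 3 [z-axis, 27 of 36 cells solid] → remaining = 24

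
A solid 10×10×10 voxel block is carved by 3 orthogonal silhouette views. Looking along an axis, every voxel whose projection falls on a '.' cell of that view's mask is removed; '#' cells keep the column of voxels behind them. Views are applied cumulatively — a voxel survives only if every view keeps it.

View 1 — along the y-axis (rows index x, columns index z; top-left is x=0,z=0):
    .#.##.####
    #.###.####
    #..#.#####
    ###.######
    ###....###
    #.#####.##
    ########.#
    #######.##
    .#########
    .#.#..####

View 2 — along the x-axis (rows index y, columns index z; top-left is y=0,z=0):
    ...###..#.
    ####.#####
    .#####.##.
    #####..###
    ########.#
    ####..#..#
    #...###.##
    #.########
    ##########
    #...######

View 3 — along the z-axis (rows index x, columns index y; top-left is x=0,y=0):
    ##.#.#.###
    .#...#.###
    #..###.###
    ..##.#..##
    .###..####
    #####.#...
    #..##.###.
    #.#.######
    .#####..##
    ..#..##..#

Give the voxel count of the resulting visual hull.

initial block: 10^3 = 1000
after view 1 [y-axis, 78 of 100 cells solid] → remaining = 780
after view 2 [x-axis, 75 of 100 cells solid] → remaining = 586
after view 3 [z-axis, 62 of 100 cells solid] → remaining = 371

remaining voxels: 371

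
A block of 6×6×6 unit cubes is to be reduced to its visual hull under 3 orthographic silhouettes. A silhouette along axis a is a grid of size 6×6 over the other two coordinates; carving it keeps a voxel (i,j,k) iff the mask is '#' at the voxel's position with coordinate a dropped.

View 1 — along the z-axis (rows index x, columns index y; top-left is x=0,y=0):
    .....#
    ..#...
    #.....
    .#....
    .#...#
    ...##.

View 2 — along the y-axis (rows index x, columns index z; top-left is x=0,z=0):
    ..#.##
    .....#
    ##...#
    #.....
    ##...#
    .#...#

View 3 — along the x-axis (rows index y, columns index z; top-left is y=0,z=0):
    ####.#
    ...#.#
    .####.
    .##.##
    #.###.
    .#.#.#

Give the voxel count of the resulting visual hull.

voxel count = 9

before carving: 216 voxels (6×6×6)
  1. axis=2 (XY plane), |mask|=8  ⇒  voxels=48
  2. axis=1 (XZ plane), |mask|=13  ⇒  voxels=18
  3. axis=0 (YZ plane), |mask|=22  ⇒  voxels=9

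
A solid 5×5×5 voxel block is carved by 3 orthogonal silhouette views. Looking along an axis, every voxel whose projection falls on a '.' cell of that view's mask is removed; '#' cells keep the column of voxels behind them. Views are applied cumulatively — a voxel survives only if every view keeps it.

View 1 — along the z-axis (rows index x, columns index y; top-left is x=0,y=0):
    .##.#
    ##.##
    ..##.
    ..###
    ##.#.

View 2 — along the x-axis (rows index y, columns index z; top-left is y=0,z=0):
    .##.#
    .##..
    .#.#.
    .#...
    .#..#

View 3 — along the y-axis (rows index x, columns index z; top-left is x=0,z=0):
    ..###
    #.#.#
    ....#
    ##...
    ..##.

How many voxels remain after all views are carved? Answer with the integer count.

start: 5×5×5 = 125 voxels
after view 1 [z-axis, 15 of 25 cells solid] → remaining = 75
after view 2 [x-axis, 10 of 25 cells solid] → remaining = 28
after view 3 [y-axis, 11 of 25 cells solid] → remaining = 12

|visual hull| = 12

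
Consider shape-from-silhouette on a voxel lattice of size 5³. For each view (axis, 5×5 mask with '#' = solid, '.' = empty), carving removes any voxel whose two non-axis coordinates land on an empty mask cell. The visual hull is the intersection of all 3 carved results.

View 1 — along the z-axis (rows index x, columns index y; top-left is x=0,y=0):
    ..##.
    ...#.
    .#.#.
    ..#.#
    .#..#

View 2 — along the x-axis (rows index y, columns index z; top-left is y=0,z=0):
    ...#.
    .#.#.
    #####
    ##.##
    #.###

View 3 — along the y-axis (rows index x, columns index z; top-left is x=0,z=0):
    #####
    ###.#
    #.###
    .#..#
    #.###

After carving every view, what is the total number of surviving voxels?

start: 5×5×5 = 125 voxels
V1 z: intersect with XY mask (9 set) -- 45 left
V2 x: intersect with YZ mask (16 set) -- 34 left
V3 y: intersect with XZ mask (19 set) -- 24 left

remaining voxels: 24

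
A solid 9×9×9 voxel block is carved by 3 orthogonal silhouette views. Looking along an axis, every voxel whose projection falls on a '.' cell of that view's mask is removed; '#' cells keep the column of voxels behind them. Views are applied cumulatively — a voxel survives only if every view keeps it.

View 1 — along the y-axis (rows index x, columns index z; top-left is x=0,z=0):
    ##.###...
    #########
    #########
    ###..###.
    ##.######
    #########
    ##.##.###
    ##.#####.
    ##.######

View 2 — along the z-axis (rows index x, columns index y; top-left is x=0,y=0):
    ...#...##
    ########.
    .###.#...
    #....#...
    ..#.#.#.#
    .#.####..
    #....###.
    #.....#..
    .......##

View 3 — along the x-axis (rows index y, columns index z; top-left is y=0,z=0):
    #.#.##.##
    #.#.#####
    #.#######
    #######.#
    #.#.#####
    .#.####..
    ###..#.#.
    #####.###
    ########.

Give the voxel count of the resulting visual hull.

start: 9×9×9 = 729 voxels
V1 y: intersect with XZ mask (68 set) -- 612 left
V2 z: intersect with XY mask (34 set) -- 270 left
V3 x: intersect with YZ mask (62 set) -- 199 left

|visual hull| = 199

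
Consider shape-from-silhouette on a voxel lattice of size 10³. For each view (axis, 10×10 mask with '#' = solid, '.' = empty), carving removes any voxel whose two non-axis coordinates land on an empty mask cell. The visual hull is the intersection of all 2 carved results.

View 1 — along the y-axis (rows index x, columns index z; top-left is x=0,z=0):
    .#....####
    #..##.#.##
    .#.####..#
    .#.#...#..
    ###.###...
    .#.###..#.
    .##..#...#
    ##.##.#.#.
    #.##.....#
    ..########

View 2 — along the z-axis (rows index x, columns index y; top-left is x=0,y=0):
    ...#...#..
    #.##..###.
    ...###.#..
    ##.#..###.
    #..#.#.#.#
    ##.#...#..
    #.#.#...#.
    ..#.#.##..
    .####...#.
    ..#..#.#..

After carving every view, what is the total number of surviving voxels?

initial block: 10^3 = 1000
[1] y-view keeps 53 columns → grid now 530
[2] z-view keeps 43 columns → grid now 222

remaining voxels: 222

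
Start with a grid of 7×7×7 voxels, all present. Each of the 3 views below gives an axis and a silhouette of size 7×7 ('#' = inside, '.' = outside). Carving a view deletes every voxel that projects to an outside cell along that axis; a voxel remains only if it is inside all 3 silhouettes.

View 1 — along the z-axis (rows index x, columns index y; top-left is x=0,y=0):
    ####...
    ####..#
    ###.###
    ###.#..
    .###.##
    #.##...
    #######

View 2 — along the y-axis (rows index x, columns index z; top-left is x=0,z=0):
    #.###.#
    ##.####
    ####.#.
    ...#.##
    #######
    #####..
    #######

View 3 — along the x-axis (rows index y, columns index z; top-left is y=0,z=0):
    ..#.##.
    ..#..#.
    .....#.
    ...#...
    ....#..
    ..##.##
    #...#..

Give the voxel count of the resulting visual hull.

50 voxels

full grid |V| = 343
  1. axis=2 (XY plane), |mask|=34  ⇒  voxels=238
  2. axis=1 (XZ plane), |mask|=38  ⇒  voxels=191
  3. axis=0 (YZ plane), |mask|=14  ⇒  voxels=50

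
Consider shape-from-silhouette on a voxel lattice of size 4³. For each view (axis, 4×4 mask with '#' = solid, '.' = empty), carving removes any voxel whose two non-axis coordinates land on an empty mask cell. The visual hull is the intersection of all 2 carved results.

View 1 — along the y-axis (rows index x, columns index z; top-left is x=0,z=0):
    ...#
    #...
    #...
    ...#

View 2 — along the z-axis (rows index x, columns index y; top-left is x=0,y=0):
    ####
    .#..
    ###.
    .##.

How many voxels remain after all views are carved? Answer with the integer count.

voxel count = 10

initial block: 4^3 = 64
step 1: project along y, AND mask (4/16) → |grid| = 16
step 2: project along z, AND mask (10/16) → |grid| = 10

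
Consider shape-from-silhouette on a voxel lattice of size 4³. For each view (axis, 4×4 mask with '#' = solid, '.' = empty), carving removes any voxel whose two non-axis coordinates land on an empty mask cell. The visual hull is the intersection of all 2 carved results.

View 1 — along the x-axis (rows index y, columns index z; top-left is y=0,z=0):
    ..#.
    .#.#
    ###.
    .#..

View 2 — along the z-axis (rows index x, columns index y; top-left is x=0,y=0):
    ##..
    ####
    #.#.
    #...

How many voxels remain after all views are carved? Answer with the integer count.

|visual hull| = 15

full grid |V| = 64
V1 x: intersect with YZ mask (7 set) -- 28 left
V2 z: intersect with XY mask (9 set) -- 15 left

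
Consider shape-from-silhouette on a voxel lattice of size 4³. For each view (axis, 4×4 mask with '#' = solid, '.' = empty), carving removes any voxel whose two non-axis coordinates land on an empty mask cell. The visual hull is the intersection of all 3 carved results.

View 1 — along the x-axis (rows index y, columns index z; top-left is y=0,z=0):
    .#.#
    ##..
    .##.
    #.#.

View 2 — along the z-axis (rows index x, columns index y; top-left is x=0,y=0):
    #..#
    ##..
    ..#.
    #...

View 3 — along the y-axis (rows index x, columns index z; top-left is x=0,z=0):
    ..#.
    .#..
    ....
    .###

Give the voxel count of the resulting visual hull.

initial block: 4^3 = 64
V1 x: intersect with YZ mask (8 set) -- 32 left
V2 z: intersect with XY mask (6 set) -- 12 left
V3 y: intersect with XZ mask (5 set) -- 5 left

voxel count = 5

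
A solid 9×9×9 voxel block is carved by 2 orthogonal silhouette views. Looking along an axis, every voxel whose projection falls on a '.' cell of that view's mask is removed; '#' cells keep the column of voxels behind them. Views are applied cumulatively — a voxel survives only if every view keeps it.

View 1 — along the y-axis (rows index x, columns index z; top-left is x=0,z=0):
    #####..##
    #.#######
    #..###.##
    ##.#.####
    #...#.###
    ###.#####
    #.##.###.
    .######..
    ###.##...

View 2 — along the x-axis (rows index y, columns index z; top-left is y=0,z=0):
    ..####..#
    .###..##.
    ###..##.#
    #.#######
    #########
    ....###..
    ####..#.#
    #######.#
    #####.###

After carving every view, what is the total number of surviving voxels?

full grid |V| = 729
V1 y: intersect with XZ mask (58 set) -- 522 left
V2 x: intersect with YZ mask (58 set) -- 370 left

370 voxels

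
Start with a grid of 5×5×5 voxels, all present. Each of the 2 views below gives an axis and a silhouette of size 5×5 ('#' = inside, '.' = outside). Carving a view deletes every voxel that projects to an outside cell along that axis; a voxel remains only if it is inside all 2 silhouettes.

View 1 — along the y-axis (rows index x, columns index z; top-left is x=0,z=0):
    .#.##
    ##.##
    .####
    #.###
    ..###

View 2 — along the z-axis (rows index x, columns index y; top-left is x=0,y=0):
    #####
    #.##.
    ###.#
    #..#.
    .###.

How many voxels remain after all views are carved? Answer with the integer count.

|visual hull| = 60

initial block: 5^3 = 125
step 1: project along y, AND mask (18/25) → |grid| = 90
step 2: project along z, AND mask (17/25) → |grid| = 60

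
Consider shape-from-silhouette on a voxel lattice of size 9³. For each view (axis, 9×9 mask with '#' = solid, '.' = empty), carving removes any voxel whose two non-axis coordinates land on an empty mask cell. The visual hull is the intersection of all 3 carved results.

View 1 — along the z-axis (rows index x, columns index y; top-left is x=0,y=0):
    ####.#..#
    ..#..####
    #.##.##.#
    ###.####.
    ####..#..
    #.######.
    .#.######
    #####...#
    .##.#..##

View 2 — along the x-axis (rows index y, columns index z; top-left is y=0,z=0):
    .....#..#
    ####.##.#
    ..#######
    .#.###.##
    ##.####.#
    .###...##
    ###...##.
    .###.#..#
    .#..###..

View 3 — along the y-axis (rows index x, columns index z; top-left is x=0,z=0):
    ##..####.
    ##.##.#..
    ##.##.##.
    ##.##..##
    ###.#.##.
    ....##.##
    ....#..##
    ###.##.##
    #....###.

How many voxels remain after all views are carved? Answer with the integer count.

voxel count = 156

initial block: 9^3 = 729
after view 1 [z-axis, 54 of 81 cells solid] → remaining = 486
after view 2 [x-axis, 48 of 81 cells solid] → remaining = 290
after view 3 [y-axis, 47 of 81 cells solid] → remaining = 156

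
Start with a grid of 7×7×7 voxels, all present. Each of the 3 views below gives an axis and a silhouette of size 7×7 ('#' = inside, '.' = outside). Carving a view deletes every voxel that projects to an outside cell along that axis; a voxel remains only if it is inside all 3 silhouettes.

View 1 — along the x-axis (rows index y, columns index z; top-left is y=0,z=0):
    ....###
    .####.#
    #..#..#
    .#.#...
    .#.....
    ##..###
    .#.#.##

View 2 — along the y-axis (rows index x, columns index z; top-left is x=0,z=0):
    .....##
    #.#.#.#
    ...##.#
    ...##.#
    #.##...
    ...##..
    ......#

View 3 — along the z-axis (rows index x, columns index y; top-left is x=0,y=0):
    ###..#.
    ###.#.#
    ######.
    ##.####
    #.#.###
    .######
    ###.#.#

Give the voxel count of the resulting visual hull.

before carving: 343 voxels (7×7×7)
V1 x: intersect with YZ mask (23 set) -- 161 left
V2 y: intersect with XZ mask (18 set) -- 62 left
V3 z: intersect with XY mask (37 set) -- 48 left

|visual hull| = 48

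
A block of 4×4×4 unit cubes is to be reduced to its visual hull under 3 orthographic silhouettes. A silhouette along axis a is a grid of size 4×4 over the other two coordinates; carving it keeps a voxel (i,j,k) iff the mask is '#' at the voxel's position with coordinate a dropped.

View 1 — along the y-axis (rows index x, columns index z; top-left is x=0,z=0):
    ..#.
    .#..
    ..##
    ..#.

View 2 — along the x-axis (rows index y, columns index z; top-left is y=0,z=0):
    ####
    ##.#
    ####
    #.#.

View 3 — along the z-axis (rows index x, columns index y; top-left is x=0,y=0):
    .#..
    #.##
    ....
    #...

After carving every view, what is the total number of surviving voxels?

start: 4×4×4 = 64 voxels
  1. axis=1 (XZ plane), |mask|=5  ⇒  voxels=20
  2. axis=0 (YZ plane), |mask|=13  ⇒  voxels=15
  3. axis=2 (XY plane), |mask|=5  ⇒  voxels=3

|visual hull| = 3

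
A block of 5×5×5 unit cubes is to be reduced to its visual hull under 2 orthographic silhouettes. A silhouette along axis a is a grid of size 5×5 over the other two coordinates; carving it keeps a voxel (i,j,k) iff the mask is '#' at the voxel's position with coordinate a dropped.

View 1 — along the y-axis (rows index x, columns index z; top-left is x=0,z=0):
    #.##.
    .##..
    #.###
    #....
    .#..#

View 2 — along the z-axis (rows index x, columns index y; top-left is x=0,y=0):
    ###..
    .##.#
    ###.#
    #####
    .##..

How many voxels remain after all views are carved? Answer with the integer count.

|visual hull| = 40

start: 5×5×5 = 125 voxels
carve view 1 (along y, XZ-mask fill 12/25): 60 voxels remain
carve view 2 (along z, XY-mask fill 17/25): 40 voxels remain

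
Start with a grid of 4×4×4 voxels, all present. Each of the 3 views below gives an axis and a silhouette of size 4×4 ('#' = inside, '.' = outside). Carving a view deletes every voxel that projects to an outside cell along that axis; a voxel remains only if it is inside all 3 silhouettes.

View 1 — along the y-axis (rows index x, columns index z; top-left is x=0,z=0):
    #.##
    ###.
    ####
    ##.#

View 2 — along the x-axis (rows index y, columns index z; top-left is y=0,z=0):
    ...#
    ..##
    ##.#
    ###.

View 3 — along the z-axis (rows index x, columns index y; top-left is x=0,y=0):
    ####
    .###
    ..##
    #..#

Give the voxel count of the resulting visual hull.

22 voxels

initial block: 4^3 = 64
V1 y: intersect with XZ mask (13 set) -- 52 left
V2 x: intersect with YZ mask (9 set) -- 29 left
V3 z: intersect with XY mask (11 set) -- 22 left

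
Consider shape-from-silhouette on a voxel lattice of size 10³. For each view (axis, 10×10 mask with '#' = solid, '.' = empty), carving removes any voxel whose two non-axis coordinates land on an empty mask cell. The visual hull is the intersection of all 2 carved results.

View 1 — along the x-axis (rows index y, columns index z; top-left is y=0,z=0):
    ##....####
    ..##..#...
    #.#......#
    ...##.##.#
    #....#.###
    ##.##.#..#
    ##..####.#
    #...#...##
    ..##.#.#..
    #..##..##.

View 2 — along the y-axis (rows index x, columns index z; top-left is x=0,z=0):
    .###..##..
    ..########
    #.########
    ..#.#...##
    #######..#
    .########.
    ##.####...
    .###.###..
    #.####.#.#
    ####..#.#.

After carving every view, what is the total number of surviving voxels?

voxel count = 312

before carving: 1000 voxels (10×10×10)
after view 1 [x-axis, 48 of 100 cells solid] → remaining = 480
after view 2 [y-axis, 67 of 100 cells solid] → remaining = 312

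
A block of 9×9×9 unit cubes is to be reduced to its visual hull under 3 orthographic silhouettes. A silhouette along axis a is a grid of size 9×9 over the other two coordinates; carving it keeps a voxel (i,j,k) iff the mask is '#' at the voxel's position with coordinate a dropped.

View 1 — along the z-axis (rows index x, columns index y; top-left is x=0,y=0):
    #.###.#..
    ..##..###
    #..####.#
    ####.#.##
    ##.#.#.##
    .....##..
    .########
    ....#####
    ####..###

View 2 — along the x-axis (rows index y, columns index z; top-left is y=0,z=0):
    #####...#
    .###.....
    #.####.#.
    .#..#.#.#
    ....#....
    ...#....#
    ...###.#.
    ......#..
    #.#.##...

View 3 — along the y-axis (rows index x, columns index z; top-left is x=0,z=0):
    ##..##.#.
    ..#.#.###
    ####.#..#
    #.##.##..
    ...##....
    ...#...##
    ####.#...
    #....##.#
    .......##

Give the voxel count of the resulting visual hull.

before carving: 729 voxels (9×9×9)
step 1: project along z, AND mask (51/81) → |grid| = 459
step 2: project along x, AND mask (31/81) → |grid| = 178
step 3: project along y, AND mask (37/81) → |grid| = 86

remaining voxels: 86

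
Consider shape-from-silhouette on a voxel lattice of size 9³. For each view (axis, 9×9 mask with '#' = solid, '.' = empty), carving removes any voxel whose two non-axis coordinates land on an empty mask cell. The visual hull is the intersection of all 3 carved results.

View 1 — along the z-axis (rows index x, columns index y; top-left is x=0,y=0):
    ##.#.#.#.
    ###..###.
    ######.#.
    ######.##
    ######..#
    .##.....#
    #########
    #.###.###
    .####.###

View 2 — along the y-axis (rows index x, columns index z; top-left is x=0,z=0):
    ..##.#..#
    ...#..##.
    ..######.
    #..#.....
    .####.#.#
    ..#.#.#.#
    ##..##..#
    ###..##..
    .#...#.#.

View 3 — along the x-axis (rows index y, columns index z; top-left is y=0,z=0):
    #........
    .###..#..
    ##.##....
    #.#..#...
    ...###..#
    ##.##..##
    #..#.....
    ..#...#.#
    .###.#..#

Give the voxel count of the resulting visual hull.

initial block: 9^3 = 729
carve view 1 (along z, XY-mask fill 59/81): 531 voxels remain
carve view 2 (along y, XZ-mask fill 38/81): 251 voxels remain
carve view 3 (along x, YZ-mask fill 32/81): 101 voxels remain

101 voxels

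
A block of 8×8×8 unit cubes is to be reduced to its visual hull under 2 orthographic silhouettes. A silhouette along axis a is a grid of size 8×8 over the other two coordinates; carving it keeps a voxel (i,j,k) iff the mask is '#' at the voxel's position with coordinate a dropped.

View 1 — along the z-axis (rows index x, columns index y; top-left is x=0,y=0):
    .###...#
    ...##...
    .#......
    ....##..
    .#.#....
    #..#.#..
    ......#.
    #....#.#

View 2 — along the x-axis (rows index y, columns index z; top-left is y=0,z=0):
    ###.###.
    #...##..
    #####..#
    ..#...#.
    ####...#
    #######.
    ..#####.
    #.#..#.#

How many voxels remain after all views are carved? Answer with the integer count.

start: 8×8×8 = 512 voxels
  1. axis=2 (XY plane), |mask|=18  ⇒  voxels=144
  2. axis=0 (YZ plane), |mask|=38  ⇒  voxels=79

79 voxels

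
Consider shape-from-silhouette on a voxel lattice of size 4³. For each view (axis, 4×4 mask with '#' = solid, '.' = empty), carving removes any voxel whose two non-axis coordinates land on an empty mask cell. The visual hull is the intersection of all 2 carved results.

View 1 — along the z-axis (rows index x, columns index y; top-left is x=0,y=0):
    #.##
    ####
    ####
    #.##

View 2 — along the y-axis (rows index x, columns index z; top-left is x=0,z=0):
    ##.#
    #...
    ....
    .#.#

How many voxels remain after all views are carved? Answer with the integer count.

initial block: 4^3 = 64
carve view 1 (along z, XY-mask fill 14/16): 56 voxels remain
carve view 2 (along y, XZ-mask fill 6/16): 19 voxels remain

remaining voxels: 19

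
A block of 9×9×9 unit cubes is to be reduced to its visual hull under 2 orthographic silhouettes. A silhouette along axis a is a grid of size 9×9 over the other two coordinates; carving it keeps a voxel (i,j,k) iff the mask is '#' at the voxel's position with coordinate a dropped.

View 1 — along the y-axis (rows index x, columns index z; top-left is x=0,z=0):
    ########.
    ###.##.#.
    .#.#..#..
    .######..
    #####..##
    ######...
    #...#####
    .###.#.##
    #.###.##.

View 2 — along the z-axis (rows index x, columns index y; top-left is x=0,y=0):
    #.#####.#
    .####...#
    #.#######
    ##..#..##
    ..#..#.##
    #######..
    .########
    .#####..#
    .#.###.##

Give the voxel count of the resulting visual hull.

voxel count = 330

before carving: 729 voxels (9×9×9)
after view 1 [y-axis, 54 of 81 cells solid] → remaining = 486
after view 2 [z-axis, 56 of 81 cells solid] → remaining = 330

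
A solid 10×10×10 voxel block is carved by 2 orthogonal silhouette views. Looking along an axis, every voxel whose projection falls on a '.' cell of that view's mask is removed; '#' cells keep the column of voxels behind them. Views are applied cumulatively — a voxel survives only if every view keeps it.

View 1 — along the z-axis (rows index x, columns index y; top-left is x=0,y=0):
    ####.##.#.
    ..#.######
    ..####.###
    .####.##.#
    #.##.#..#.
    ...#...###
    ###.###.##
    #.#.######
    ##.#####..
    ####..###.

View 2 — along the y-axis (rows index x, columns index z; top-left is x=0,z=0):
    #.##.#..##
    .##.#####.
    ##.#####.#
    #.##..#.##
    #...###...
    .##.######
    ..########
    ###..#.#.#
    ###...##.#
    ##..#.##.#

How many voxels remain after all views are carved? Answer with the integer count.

initial block: 10^3 = 1000
carve view 1 (along z, XY-mask fill 67/100): 670 voxels remain
carve view 2 (along y, XZ-mask fill 65/100): 437 voxels remain

437 voxels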